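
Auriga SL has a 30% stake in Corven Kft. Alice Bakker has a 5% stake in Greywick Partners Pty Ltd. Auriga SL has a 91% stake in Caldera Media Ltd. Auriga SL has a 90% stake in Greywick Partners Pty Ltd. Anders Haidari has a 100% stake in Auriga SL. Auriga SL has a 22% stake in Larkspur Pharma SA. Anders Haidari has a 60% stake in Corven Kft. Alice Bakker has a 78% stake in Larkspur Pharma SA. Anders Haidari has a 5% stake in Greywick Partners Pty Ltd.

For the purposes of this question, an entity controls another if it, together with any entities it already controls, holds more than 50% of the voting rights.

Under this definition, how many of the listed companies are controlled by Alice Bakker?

Alice holds 78% of Larkspur, so Alice controls Larkspur.
No other company's threshold is met.
Alice controls 1 company.

1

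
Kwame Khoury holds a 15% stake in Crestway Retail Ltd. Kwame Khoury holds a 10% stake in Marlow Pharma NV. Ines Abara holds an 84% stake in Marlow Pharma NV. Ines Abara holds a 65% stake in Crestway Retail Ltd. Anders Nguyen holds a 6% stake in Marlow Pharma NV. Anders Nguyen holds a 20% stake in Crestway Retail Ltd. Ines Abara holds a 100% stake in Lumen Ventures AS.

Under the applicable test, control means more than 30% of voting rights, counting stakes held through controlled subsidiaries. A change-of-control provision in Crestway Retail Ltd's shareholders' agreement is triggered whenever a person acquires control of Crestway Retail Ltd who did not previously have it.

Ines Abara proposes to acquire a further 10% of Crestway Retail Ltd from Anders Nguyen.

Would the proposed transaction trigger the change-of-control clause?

No

The purchase adds only to Ines's holdings (Anders's stake shrinks), so Ines is the only person who could newly come to control Crestway.
Ines holds 65% of Crestway, so Ines controls Crestway.
So Ines already controls Crestway before the transaction.
After the purchase, Ines's direct stake in Crestway rises to 65% + 10% = 75%, and Anders's stake falls to 10%.
Ines controlled Crestway already, so this is not a new person acquiring control; every other person's position is unchanged or reduced.
No new person acquires control, so the clause is not triggered.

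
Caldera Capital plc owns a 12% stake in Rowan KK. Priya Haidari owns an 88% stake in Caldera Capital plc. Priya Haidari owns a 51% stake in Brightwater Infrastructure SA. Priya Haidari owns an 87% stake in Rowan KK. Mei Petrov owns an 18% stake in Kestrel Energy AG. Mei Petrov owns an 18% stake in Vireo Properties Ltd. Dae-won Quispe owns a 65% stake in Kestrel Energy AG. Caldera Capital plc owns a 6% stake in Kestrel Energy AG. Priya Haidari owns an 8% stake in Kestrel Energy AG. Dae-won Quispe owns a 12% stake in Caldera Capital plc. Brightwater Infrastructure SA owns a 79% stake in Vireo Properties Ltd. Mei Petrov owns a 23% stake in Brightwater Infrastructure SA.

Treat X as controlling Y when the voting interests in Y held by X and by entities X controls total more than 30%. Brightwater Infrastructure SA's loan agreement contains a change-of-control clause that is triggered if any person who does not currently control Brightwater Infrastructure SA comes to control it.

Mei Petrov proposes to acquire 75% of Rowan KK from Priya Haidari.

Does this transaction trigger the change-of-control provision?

No

The purchase adds only to Mei's holdings (Priya's stake shrinks), so Mei is the only person who could newly come to control Brightwater.
Mei's largest direct stake is 23% in Brightwater, which does not meet the threshold, so Mei controls no company.
In Brightwater, Mei's side holds only 23%, not > 30%.
So before the transaction, Mei does not control Brightwater.
After the purchase, Mei holds 75% of Rowan directly, and Priya's stake falls to 12%.
Mei holds 75% of Rowan, so Mei controls Rowan.
After the transaction, Mei's side holds 23% of Brightwater, not > 30%, so Mei still does not control Brightwater.
No new person acquires control, so the clause is not triggered.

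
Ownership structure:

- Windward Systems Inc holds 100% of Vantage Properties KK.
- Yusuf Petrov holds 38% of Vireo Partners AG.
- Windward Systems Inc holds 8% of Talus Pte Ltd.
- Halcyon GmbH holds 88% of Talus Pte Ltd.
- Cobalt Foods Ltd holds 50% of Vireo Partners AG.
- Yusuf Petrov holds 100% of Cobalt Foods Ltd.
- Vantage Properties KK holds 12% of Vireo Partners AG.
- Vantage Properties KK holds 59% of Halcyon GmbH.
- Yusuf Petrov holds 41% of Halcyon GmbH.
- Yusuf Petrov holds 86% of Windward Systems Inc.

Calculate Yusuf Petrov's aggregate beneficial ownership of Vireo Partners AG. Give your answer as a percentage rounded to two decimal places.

Yusuf reaches Vireo along 3 paths.
Direct stake: 38% = 38%.
Via Cobalt: 100% × 50% = 50%.
Via Windward → Vantage: 86% × 100% × 12% = 10.32%.
Total: 38% + 50% + 10.32% = 98.32%.

98.32%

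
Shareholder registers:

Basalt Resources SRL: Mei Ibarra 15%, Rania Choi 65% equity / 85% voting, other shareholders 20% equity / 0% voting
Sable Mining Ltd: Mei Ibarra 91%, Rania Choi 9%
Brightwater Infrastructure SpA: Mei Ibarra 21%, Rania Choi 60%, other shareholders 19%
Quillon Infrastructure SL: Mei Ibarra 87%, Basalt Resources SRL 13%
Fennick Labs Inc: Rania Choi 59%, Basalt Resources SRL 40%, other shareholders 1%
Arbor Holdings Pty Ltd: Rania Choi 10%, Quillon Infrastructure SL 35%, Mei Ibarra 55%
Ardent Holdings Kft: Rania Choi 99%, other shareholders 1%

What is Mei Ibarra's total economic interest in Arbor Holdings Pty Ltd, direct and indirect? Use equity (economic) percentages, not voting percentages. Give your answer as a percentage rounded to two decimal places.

Mei reaches Arbor along 3 paths.
Via Quillon: 87% × 35% = 30.45%.
Via Basalt → Quillon: 15% × 13% × 35% = 0.6825%.
Direct stake: 55% = 55%.
Total: 30.45% + 0.6825% + 55% = 86.1325%.
Rounded: 86.13%.

86.13%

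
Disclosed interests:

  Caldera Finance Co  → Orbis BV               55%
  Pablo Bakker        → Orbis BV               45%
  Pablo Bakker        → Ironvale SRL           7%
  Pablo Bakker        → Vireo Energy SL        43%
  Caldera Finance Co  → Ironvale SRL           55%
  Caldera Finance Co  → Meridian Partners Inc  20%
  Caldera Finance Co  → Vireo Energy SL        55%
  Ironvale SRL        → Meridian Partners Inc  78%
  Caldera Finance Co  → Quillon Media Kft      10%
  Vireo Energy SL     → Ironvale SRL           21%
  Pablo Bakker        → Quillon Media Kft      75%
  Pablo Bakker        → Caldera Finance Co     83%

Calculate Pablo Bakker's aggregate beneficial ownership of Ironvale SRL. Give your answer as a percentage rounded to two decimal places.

71.27%

Pablo reaches Ironvale along 4 paths.
Direct stake: 7% = 7%.
Via Caldera: 83% × 55% = 45.65%.
Via Caldera → Vireo: 83% × 55% × 21% = 9.5865%.
Via Vireo: 43% × 21% = 9.03%.
Total: 7% + 45.65% + 9.5865% + 9.03% = 71.2665%.
Rounded: 71.27%.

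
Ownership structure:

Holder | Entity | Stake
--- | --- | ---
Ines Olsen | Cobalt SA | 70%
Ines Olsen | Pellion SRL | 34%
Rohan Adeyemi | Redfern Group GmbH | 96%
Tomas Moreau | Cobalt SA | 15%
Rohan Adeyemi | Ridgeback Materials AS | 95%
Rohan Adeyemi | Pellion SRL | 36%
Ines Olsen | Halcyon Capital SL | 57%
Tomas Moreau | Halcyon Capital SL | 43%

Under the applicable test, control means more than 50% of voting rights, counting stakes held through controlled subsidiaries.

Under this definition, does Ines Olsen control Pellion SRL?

No

Ines holds 57% of Halcyon, so Ines controls Halcyon.
Ines holds 70% of Cobalt, so Ines controls Cobalt.
In Pellion, Ines's side holds only 34%, not > 50%.
So Ines does not control Pellion.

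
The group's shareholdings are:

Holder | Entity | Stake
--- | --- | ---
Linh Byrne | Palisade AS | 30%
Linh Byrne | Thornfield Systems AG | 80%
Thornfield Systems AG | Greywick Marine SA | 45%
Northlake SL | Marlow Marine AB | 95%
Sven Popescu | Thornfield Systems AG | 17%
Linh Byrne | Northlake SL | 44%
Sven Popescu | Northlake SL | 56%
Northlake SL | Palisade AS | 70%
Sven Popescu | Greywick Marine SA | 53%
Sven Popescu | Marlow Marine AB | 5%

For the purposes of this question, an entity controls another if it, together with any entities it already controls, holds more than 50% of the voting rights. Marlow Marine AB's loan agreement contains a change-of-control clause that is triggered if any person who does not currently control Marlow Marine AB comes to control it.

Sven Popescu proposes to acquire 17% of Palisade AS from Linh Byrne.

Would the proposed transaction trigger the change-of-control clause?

No

The purchase adds only to Sven's holdings (Linh's stake shrinks), so Sven is the only person who could newly come to control Marlow.
Sven holds 56% of Northlake, so Sven controls Northlake.
Sven and Northlake together hold 5% + 95% = 100% of Marlow, so Sven controls Marlow.
So Sven already controls Marlow before the transaction.
After the purchase, Sven holds 17% of Palisade directly, and Linh's stake falls to 13%.
Sven controlled Marlow already, so this is not a new person acquiring control; every other person's position is unchanged or reduced.
No new person acquires control, so the clause is not triggered.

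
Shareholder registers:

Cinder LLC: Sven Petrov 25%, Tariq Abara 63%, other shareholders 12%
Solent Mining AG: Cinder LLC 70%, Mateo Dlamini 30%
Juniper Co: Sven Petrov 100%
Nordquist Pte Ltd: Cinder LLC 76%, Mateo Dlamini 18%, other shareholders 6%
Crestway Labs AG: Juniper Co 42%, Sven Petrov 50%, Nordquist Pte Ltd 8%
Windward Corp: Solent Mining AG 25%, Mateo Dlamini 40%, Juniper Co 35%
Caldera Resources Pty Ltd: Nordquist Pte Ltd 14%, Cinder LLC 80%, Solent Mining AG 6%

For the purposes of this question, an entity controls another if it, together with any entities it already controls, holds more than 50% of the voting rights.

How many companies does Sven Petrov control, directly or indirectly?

Sven holds 100% of Juniper, so Sven controls Juniper.
Juniper and Sven together hold 42% + 50% = 92% of Crestway, so Sven controls Crestway.
No other company's threshold is met.
Sven controls 2 companies.

2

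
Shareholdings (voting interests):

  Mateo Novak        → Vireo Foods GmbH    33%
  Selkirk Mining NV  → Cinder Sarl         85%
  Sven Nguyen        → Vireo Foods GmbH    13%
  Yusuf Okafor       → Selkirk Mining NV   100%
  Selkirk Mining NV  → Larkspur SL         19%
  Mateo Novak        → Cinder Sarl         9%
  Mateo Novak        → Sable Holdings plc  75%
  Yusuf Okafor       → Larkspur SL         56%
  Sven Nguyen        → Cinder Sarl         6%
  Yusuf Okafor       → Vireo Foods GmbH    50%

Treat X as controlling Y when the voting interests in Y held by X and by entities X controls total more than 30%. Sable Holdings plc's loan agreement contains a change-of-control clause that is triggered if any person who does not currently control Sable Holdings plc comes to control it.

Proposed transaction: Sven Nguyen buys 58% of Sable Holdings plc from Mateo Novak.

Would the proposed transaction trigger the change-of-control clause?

Yes

The purchase adds only to Sven's holdings (Mateo's stake shrinks), so Sven is the only person who could newly come to control Sable.
Sven's largest direct stake is 13% in Vireo, which does not meet the threshold, so Sven controls no company.
Neither Sven nor any entity Sven controls holds any voting interest in Sable.
So before the transaction, Sven does not control Sable.
After the purchase, Sven holds 58% of Sable directly, and Mateo's stake falls to 17%.
Sven holds 58% of Sable, so Sven controls Sable.
Sven did not control Sable before and does after, so the clause is triggered.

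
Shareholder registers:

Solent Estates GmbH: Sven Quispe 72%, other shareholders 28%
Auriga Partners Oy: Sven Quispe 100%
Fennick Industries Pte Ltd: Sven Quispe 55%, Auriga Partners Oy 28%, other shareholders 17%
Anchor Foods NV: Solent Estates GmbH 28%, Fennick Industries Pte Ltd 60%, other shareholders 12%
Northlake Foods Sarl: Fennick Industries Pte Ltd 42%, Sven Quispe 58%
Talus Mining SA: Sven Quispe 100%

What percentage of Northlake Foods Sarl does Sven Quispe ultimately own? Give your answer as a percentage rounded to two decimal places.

Sven reaches Northlake along 3 paths.
Via Fennick: 55% × 42% = 23.1%.
Via Auriga → Fennick: 100% × 28% × 42% = 11.76%.
Direct stake: 58% = 58%.
Total: 23.1% + 11.76% + 58% = 92.86%.

92.86%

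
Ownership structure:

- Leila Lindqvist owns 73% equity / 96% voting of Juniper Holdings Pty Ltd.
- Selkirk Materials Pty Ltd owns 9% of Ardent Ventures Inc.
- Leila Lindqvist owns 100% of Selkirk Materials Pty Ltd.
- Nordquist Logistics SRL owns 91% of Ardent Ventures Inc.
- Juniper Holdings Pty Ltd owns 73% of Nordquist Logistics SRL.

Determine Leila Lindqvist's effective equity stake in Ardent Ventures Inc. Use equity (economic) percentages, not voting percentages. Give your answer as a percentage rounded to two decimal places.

Leila reaches Ardent along 2 paths.
Via Juniper → Nordquist: 73% × 73% × 91% = 48.4939%.
Via Selkirk: 100% × 9% = 9%.
Total: 48.4939% + 9% = 57.4939%.
Rounded: 57.49%.

57.49%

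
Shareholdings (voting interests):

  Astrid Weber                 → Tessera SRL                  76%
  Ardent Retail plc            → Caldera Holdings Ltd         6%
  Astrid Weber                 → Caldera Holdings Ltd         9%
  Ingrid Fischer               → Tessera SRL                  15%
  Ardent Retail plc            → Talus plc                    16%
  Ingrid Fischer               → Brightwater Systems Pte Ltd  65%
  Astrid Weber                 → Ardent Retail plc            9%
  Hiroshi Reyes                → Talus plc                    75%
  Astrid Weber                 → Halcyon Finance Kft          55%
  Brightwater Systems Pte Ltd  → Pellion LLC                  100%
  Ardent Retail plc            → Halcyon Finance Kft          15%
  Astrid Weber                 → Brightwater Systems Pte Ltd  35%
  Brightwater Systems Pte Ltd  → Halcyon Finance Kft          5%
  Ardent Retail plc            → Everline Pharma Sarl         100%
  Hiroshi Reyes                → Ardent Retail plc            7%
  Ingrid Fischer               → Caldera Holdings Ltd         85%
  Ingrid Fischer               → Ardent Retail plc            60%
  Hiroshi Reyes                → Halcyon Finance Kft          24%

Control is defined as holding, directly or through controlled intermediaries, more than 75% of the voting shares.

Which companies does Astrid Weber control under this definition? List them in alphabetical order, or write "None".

Astrid holds 76% of Tessera, so Astrid controls Tessera.
No other company's threshold is met.

Tessera SRL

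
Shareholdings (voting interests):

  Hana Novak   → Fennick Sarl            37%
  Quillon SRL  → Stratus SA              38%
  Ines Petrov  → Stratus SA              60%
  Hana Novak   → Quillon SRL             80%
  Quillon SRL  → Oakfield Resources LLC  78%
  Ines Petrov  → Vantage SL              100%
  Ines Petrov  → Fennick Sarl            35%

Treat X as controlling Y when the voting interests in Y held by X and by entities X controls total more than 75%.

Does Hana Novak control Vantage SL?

Hana holds 80% of Quillon, so Hana controls Quillon.
Quillon holds 78% of Oakfield, so Hana controls Oakfield.
Neither Hana nor any entity Hana controls holds any voting interest in Vantage.
So Hana does not control Vantage.

No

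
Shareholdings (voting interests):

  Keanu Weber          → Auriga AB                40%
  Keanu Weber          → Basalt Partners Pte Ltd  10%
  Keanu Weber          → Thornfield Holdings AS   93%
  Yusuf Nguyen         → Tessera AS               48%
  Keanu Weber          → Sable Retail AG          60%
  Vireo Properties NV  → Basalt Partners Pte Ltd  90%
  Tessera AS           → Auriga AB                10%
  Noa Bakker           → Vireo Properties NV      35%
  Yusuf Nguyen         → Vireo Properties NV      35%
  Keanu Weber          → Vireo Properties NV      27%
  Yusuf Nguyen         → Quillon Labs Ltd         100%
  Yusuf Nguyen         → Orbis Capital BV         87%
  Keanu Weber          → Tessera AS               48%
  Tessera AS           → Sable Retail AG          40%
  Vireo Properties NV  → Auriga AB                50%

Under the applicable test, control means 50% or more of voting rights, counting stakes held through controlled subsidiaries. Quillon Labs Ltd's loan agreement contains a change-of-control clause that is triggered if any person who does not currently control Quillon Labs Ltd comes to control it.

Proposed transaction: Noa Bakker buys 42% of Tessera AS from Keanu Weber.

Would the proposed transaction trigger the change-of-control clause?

No

The purchase adds only to Noa's holdings (Keanu's stake shrinks), so Noa is the only person who could newly come to control Quillon.
Noa's largest direct stake is 35% in Vireo, which does not meet the threshold, so Noa controls no company.
Neither Noa nor any entity Noa controls holds any voting interest in Quillon.
So before the transaction, Noa does not control Quillon.
After the purchase, Noa holds 42% of Tessera directly, and Keanu's stake falls to 6%.
Noa's side now holds 42% of Tessera, not ≥ 50%, so Noa still does not control Tessera.
After the transaction, neither Noa nor any entity Noa controls holds a voting interest in Quillon, so Noa still does not control it.
No new person acquires control, so the clause is not triggered.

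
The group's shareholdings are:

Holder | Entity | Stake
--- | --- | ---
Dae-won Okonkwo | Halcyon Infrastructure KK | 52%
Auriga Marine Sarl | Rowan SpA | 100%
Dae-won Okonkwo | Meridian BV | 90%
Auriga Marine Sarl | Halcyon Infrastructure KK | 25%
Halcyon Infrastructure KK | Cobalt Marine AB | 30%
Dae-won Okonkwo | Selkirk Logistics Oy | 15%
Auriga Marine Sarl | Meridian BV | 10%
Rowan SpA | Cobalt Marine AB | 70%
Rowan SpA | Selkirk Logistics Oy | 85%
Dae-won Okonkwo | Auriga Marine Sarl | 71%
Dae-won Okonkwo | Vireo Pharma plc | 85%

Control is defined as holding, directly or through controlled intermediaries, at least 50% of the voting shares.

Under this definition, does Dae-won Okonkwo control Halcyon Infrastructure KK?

Dae-won holds 71% of Auriga, so Dae-won controls Auriga.
Dae-won and Auriga together hold 52% + 25% = 77% of Halcyon, so Dae-won controls Halcyon.

Yes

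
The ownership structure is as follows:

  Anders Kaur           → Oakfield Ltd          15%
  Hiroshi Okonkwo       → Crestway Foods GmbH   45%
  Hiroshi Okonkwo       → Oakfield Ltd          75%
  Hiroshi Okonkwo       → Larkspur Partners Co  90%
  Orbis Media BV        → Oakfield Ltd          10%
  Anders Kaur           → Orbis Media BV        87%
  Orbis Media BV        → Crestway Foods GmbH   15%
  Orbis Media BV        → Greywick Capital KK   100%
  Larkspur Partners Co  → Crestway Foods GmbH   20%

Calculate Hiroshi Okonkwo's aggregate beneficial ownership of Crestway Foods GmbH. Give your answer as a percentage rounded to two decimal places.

63.00%

Hiroshi reaches Crestway along 2 paths.
Direct stake: 45% = 45%.
Via Larkspur: 90% × 20% = 18%.
Total: 45% + 18% = 63%.
Rounded: 63.00%.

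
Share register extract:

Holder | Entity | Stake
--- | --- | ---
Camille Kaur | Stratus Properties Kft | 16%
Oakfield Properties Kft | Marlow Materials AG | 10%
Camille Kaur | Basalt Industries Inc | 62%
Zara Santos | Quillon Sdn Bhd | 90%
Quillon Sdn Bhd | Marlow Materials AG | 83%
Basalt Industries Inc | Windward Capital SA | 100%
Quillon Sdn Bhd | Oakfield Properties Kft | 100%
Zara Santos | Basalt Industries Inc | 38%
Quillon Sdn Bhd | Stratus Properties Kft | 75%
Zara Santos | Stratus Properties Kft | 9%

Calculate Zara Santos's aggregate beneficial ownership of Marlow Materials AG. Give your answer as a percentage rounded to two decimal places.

83.70%

Zara reaches Marlow along 2 paths.
Via Quillon: 90% × 83% = 74.7%.
Via Quillon → Oakfield: 90% × 100% × 10% = 9%.
Total: 74.7% + 9% = 83.7%.
Rounded: 83.70%.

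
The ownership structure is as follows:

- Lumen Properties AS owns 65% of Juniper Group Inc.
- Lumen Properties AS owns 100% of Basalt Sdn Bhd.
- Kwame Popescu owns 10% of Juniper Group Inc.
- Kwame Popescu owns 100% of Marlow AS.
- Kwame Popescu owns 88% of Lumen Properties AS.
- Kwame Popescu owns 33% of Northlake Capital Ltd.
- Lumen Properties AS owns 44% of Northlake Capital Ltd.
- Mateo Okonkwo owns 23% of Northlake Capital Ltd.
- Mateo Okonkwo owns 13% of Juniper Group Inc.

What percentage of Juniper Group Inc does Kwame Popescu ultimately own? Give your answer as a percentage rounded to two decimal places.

Kwame reaches Juniper along 2 paths.
Via Lumen: 88% × 65% = 57.2%.
Direct stake: 10% = 10%.
Total: 57.2% + 10% = 67.2%.
Rounded: 67.20%.

67.20%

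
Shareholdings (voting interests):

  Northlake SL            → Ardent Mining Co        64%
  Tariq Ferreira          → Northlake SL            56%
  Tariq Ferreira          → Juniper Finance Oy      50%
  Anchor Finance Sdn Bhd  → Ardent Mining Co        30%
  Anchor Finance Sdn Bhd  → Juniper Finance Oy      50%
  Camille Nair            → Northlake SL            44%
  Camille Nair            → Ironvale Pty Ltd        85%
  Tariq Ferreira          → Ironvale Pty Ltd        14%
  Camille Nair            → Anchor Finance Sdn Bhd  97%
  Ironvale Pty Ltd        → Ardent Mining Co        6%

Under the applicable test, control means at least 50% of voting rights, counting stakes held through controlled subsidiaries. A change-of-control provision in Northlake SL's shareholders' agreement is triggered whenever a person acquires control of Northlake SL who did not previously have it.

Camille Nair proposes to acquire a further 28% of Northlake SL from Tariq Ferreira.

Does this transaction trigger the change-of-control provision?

Yes

The purchase adds only to Camille's holdings (Tariq's stake shrinks), so Camille is the only person who could newly come to control Northlake.
Camille holds 97% of Anchor, so Camille controls Anchor.
Camille holds 85% of Ironvale, so Camille controls Ironvale.
Anchor holds 50% of Juniper, so Camille controls Juniper.
In Northlake, Camille's side holds only 44%, not ≥ 50%.
So before the transaction, Camille does not control Northlake.
After the purchase, Camille's direct stake in Northlake rises to 44% + 28% = 72%, and Tariq's stake falls to 28%.
Camille holds 72% of Northlake, so Camille controls Northlake.
Camille did not control Northlake before and does after, so the clause is triggered.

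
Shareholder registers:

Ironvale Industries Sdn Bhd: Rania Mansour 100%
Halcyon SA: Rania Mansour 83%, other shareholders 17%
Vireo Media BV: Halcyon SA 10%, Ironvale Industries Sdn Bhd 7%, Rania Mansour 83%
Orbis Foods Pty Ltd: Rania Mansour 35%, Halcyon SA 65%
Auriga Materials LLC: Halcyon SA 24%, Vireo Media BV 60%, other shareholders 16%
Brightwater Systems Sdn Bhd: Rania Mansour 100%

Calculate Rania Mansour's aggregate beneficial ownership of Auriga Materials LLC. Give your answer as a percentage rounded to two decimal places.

Rania reaches Auriga along 4 paths.
Via Halcyon: 83% × 24% = 19.92%.
Via Halcyon → Vireo: 83% × 10% × 60% = 4.98%.
Via Ironvale → Vireo: 100% × 7% × 60% = 4.2%.
Via Vireo: 83% × 60% = 49.8%.
Total: 19.92% + 4.98% + 4.2% + 49.8% = 78.9%.
Rounded: 78.90%.

78.90%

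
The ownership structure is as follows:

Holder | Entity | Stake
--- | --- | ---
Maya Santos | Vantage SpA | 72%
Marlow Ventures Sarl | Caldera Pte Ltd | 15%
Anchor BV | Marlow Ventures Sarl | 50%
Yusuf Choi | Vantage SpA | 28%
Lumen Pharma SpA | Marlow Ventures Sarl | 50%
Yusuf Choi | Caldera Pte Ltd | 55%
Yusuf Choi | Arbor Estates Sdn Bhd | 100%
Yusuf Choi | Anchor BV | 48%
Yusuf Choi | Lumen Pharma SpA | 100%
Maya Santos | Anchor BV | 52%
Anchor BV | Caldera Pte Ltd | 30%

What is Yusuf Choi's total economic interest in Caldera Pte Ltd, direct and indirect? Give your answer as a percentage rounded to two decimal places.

Yusuf reaches Caldera along 4 paths.
Direct stake: 55% = 55%.
Via Anchor: 48% × 30% = 14.4%.
Via Anchor → Marlow: 48% × 50% × 15% = 3.6%.
Via Lumen → Marlow: 100% × 50% × 15% = 7.5%.
Total: 55% + 14.4% + 3.6% + 7.5% = 80.5%.
Rounded: 80.50%.

80.50%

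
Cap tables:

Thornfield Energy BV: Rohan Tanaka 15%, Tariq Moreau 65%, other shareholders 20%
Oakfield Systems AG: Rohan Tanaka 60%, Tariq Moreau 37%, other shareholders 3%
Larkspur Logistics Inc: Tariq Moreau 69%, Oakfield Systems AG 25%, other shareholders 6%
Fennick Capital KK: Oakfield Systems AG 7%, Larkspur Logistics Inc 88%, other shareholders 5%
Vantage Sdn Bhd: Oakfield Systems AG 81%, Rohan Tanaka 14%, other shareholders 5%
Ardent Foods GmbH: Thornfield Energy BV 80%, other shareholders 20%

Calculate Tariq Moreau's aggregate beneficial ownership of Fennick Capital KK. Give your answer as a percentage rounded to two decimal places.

Tariq reaches Fennick along 3 paths.
Via Oakfield: 37% × 7% = 2.59%.
Via Larkspur: 69% × 88% = 60.72%.
Via Oakfield → Larkspur: 37% × 25% × 88% = 8.14%.
Total: 2.59% + 60.72% + 8.14% = 71.45%.

71.45%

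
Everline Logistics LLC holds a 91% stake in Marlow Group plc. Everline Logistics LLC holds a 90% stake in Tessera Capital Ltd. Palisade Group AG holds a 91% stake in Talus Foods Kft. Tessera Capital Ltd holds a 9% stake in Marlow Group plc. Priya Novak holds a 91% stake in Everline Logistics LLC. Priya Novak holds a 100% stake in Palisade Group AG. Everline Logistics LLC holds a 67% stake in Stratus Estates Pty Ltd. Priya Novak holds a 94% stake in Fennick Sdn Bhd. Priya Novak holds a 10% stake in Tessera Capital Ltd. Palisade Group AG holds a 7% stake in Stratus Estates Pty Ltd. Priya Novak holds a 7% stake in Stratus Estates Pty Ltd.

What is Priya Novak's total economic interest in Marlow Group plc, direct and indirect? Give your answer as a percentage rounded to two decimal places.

Priya reaches Marlow along 3 paths.
Via Tessera: 10% × 9% = 0.9%.
Via Everline → Tessera: 91% × 90% × 9% = 7.371%.
Via Everline: 91% × 91% = 82.81%.
Total: 0.9% + 7.371% + 82.81% = 91.081%.
Rounded: 91.08%.

91.08%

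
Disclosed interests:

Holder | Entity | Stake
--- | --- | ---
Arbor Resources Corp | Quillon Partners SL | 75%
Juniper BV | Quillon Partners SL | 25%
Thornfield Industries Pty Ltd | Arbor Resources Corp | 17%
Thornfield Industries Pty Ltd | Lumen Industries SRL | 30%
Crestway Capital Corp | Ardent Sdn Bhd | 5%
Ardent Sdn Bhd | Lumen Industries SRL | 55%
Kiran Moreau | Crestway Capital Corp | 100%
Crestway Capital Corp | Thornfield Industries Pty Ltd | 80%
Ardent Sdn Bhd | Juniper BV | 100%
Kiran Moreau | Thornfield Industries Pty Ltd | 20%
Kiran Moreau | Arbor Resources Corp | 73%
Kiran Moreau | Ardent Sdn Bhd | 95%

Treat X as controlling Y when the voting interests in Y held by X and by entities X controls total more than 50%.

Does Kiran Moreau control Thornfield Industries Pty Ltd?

Kiran holds 100% of Crestway, so Kiran controls Crestway.
Kiran and Crestway together hold 20% + 80% = 100% of Thornfield, so Kiran controls Thornfield.

Yes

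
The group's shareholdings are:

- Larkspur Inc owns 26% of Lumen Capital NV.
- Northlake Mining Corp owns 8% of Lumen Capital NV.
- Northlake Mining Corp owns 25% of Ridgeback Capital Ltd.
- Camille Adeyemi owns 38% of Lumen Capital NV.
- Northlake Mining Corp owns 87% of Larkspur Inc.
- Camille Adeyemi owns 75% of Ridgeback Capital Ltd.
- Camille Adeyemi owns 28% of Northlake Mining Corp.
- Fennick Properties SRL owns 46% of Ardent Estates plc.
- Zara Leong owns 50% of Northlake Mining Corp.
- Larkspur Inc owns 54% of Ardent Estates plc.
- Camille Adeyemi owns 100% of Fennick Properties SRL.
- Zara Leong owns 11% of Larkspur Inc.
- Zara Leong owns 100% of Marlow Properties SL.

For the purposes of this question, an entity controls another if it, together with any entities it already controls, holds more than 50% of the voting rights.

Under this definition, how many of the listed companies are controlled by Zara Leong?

1

Zara holds 100% of Marlow, so Zara controls Marlow.
No other company's threshold is met.
Zara controls 1 company.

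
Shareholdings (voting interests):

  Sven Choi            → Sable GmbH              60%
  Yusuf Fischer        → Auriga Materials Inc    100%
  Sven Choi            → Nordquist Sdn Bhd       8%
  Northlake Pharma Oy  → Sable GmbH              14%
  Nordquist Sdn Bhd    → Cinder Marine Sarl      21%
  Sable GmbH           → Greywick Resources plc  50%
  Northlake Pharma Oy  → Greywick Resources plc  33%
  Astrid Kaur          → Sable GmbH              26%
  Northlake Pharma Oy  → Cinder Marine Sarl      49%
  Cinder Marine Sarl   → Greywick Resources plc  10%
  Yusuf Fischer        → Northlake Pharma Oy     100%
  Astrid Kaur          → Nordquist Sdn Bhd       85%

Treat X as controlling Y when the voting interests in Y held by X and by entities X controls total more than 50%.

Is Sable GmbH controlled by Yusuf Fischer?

Yusuf holds 100% of Northlake, so Yusuf controls Northlake.
Yusuf holds 100% of Auriga, so Yusuf controls Auriga.
In Sable, Yusuf's side holds only 14%, not > 50%.
So Yusuf does not control Sable.

No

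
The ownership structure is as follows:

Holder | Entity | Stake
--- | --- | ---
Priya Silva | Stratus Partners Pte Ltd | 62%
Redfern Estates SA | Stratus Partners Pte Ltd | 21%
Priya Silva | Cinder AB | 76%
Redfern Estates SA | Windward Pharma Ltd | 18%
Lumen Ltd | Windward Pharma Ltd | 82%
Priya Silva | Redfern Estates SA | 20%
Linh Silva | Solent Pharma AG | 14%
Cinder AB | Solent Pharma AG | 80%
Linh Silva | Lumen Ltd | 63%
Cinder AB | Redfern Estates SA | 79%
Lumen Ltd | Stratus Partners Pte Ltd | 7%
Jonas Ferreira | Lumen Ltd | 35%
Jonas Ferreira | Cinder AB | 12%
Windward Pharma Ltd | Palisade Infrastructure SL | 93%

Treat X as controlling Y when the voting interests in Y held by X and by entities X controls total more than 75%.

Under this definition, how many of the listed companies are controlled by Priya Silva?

4

Priya holds 76% of Cinder, so Priya controls Cinder.
Priya and Cinder together hold 20% + 79% = 99% of Redfern, so Priya controls Redfern.
Priya and Redfern together hold 62% + 21% = 83% of Stratus, so Priya controls Stratus.
Cinder holds 80% of Solent, so Priya controls Solent.
No other company's threshold is met.
Priya controls 4 companies.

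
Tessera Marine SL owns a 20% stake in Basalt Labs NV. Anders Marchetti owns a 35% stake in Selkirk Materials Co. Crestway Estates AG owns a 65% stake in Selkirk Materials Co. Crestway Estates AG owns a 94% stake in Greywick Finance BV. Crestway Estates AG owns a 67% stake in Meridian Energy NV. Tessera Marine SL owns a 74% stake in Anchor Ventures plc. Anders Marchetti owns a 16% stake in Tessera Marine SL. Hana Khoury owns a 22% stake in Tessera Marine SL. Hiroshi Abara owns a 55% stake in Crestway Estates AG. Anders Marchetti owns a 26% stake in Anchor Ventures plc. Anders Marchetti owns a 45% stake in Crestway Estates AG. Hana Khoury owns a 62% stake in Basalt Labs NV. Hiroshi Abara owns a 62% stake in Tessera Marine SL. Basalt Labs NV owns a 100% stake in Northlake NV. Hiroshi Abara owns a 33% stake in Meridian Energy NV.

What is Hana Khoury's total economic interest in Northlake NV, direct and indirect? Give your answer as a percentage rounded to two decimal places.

Hana reaches Northlake along 2 paths.
Via Basalt: 62% × 100% = 62%.
Via Tessera → Basalt: 22% × 20% × 100% = 4.4%.
Total: 62% + 4.4% = 66.4%.
Rounded: 66.40%.

66.40%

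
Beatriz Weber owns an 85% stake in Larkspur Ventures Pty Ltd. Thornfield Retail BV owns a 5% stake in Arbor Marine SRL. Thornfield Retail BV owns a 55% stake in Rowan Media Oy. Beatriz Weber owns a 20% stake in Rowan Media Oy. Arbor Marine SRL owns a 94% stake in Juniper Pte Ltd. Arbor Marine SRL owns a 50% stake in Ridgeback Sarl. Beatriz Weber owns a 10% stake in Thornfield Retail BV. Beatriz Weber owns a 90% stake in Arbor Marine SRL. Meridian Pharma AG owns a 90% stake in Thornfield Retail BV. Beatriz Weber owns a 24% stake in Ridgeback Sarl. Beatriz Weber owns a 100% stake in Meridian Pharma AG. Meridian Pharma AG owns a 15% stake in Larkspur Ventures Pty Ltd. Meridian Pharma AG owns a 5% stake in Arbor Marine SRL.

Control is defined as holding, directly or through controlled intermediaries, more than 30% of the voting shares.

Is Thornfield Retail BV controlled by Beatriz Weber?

Beatriz holds 100% of Meridian, so Beatriz controls Meridian.
Meridian and Beatriz together hold 90% + 10% = 100% of Thornfield, so Beatriz controls Thornfield.

Yes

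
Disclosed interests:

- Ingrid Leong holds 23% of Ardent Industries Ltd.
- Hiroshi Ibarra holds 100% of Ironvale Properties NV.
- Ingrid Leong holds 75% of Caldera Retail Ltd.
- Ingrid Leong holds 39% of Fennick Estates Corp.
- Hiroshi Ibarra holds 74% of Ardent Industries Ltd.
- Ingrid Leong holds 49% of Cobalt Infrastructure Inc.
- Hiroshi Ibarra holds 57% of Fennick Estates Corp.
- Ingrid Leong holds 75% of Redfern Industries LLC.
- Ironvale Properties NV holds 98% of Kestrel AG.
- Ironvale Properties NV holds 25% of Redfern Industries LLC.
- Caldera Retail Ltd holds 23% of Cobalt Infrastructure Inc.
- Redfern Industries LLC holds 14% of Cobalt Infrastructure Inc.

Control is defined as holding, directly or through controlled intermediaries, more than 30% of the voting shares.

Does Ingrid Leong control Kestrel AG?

Ingrid holds 75% of Caldera, so Ingrid controls Caldera.
Ingrid holds 39% of Fennick, so Ingrid controls Fennick.
Ingrid holds 75% of Redfern, so Ingrid controls Redfern.
Caldera and Ingrid and Redfern together hold 23% + 49% + 14% = 86% of Cobalt, so Ingrid controls Cobalt.
Neither Ingrid nor any entity Ingrid controls holds any voting interest in Kestrel.
So Ingrid does not control Kestrel.

No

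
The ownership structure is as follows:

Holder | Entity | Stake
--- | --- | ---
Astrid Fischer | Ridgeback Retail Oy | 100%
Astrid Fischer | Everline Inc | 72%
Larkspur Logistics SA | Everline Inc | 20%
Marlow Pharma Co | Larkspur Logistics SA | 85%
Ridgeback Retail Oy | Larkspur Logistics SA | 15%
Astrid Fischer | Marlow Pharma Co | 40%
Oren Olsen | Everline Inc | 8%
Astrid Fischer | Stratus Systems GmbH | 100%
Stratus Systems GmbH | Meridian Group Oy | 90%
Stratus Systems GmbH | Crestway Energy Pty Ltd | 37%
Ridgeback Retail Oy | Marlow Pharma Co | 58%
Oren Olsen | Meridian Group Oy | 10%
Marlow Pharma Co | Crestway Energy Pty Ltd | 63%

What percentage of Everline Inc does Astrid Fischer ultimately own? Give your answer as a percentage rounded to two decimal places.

Astrid reaches Everline along 4 paths.
Direct stake: 72% = 72%.
Via Ridgeback → Marlow → Larkspur: 100% × 58% × 85% × 20% = 9.86%.
Via Marlow → Larkspur: 40% × 85% × 20% = 6.8%.
Via Ridgeback → Larkspur: 100% × 15% × 20% = 3%.
Total: 72% + 9.86% + 6.8% + 3% = 91.66%.

91.66%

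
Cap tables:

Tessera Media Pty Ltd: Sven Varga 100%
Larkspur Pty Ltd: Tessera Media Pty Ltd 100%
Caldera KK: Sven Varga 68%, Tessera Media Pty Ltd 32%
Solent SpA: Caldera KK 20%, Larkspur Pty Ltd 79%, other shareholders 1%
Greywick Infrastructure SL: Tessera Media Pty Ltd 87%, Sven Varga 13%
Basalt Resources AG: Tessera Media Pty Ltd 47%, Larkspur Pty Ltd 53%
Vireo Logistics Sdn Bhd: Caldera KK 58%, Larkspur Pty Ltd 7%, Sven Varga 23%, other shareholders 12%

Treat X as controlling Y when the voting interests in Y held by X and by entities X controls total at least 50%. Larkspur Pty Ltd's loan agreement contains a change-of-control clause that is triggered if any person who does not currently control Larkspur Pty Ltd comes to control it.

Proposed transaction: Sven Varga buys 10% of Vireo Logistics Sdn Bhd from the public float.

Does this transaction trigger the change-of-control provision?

The purchase changes only Sven's holdings, so Sven is the only person who could newly come to control Larkspur.
Sven holds 100% of Tessera, so Sven controls Tessera.
Tessera holds 100% of Larkspur, so Sven controls Larkspur.
So Sven already controls Larkspur before the transaction.
After the purchase, Sven's direct stake in Vireo rises to 23% + 10% = 33%.
Sven controlled Larkspur already, so this is not a new person acquiring control; every other person's position is unchanged or reduced.
No new person acquires control, so the clause is not triggered.

No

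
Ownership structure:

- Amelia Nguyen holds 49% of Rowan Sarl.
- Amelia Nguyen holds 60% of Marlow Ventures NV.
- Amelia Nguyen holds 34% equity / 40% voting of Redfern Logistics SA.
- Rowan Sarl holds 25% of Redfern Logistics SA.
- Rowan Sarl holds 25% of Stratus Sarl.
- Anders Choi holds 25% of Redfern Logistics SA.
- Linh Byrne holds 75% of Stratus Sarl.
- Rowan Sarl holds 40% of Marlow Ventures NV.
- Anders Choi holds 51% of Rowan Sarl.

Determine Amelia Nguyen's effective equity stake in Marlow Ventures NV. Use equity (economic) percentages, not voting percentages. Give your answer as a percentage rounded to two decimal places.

Amelia reaches Marlow along 2 paths.
Direct stake: 60% = 60%.
Via Rowan: 49% × 40% = 19.6%.
Total: 60% + 19.6% = 79.6%.
Rounded: 79.60%.

79.60%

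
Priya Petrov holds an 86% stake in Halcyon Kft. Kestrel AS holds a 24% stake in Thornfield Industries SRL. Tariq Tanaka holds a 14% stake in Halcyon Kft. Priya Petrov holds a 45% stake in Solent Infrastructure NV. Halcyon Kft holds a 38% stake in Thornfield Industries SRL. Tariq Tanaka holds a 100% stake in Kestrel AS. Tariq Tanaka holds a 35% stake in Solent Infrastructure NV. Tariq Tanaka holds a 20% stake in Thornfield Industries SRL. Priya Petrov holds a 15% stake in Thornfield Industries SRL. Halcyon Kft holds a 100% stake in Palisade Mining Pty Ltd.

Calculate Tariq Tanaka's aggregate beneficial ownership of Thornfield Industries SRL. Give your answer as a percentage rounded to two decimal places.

Tariq reaches Thornfield along 3 paths.
Direct stake: 20% = 20%.
Via Halcyon: 14% × 38% = 5.32%.
Via Kestrel: 100% × 24% = 24%.
Total: 20% + 5.32% + 24% = 49.32%.

49.32%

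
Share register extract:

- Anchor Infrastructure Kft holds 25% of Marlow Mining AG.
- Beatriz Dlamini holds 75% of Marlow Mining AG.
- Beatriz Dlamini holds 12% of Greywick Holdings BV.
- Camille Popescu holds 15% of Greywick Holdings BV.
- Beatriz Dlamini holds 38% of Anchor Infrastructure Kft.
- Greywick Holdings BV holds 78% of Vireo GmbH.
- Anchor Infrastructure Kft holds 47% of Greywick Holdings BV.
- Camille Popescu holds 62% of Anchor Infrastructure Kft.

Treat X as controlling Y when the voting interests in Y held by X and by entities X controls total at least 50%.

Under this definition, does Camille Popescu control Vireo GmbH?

Camille holds 62% of Anchor, so Camille controls Anchor.
Camille and Anchor together hold 15% + 47% = 62% of Greywick, so Camille controls Greywick.
Greywick holds 78% of Vireo, so Camille controls Vireo.

Yes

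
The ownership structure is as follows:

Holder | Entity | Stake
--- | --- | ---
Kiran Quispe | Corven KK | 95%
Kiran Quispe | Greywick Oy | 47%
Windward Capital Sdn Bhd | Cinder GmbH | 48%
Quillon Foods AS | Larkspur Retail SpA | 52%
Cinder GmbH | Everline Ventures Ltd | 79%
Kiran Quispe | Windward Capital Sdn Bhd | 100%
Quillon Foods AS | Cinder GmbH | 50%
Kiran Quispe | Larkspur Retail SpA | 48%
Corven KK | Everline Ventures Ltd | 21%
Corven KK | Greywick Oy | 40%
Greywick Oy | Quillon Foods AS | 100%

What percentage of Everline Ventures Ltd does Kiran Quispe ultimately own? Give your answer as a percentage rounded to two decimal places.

Kiran reaches Everline along 4 paths.
Via Corven → Greywick → Quillon → Cinder: 95% × 40% × 100% × 50% × 79% = 15.01%.
Via Greywick → Quillon → Cinder: 47% × 100% × 50% × 79% = 18.565%.
Via Windward → Cinder: 100% × 48% × 79% = 37.92%.
Via Corven: 95% × 21% = 19.95%.
Total: 15.01% + 18.565% + 37.92% + 19.95% = 91.445%.
Rounded: 91.45%.

91.45%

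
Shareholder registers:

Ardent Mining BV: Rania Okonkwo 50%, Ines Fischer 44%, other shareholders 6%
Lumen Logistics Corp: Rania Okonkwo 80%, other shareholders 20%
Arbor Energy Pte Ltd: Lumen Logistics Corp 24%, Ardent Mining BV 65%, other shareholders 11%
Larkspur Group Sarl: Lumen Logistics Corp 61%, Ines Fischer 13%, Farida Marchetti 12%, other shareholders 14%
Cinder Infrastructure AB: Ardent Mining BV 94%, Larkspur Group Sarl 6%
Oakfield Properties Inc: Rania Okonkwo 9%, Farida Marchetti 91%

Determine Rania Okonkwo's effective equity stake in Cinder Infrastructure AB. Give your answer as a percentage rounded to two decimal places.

Rania reaches Cinder along 2 paths.
Via Ardent: 50% × 94% = 47%.
Via Lumen → Larkspur: 80% × 61% × 6% = 2.928%.
Total: 47% + 2.928% = 49.928%.
Rounded: 49.93%.

49.93%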